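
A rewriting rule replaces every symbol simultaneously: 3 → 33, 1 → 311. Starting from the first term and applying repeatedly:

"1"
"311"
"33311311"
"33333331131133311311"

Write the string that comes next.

Rewriting the 20 symbols of 33333331131133311311 one by one yields 33 33 33 33 33 33 33 311 311 33 311 311 33 33 33 311 311 33 311 311; concatenated:

333333333333333113113331131133333331131133311311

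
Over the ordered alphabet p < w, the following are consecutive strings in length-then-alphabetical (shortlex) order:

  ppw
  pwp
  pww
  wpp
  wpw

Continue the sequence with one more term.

wwp

Treat wpw as a base-2 numeral over the given alphabet and add one, carrying through any trailing w's.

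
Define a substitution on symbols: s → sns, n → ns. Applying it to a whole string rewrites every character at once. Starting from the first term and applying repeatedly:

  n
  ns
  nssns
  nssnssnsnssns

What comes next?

nssnssnsnssnssnsnssnsnssnssnsnssns

φ(nssnssnsnssns) expands symbol-by-symbol to ns sns sns ns sns sns ns sns ns sns sns ns sns; joining the 13 pieces gives the next term.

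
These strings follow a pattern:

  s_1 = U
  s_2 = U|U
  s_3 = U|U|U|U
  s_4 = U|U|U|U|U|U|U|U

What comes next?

U|U|U|U|U|U|U|U|U|U|U|U|U|U|U|U

Every step duplicates the string with '|' between the halves.
One more doubling of U|U|U|U|U|U|U|U gives the answer.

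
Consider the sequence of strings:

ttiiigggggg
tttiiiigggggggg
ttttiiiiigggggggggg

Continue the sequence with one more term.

The n-th term is n-1 t's then n i's then 2n g's, where the shown terms are n = 3, 4, 5.
At n = 6 the blocks have lengths 5, 6, 12.

tttttiiiiiigggggggggggg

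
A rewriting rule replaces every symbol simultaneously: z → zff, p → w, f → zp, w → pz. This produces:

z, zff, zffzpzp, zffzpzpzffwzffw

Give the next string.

zffzpzpzffwzffwzffzpzppzzffzpzppz

Applying the rule to each of the 15 symbols of zffzpzpzffwzffw gives the pieces zff zp zp zff w zff w zff zp zp pz zff zp zp pz, which concatenate to the answer.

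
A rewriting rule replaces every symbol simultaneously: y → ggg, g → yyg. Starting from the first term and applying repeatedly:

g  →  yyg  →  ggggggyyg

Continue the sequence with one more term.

Apply φ to ggggggyyg symbol by symbol: g→yyg, g→yyg, g→yyg, g→yyg, g→yyg, g→yyg, y→ggg, y→ggg, g→yyg; joined: yyg yyg yyg yyg yyg yyg ggg ggg yyg.

yygyygyygyygyygyygggggggyyg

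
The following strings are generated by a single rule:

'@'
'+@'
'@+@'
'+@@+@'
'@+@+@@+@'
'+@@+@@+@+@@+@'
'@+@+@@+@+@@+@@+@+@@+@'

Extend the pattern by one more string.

+@@+@@+@+@@+@@+@+@@+@+@@+@@+@+@@+@

This is a Fibonacci-style word recurrence s(k) = s(k−2)·s(k−1): e.g. @·+@ = @+@.
The next term joins +@@+@@+@+@@+@ and @+@+@@+@+@@+@@+@+@@+@.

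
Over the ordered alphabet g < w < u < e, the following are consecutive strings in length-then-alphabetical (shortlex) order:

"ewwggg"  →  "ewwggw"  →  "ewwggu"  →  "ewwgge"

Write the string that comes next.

Find the rightmost character of ewwgge below e, bump it to the next letter, and reset everything to its right to g.

ewwgwg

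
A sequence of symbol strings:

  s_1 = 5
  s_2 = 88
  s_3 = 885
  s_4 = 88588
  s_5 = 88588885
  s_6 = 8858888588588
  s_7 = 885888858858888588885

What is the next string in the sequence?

From term 3 onward, concatenate the last term with the second-to-last: 88·5 = 885, 885·88 = 88588, …
So term 8 is 885888858858888588885·8858888588588.

8858888588588885888858858888588588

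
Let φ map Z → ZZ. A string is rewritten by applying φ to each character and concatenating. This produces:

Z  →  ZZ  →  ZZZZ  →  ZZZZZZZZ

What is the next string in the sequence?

Rewriting each symbol of ZZZZZZZZ: Z→ZZ, Z→ZZ, Z→ZZ, Z→ZZ, Z→ZZ, Z→ZZ, Z→ZZ, Z→ZZ, which concatenates to ZZ ZZ ZZ ZZ ZZ ZZ ZZ ZZ.

ZZZZZZZZZZZZZZZZ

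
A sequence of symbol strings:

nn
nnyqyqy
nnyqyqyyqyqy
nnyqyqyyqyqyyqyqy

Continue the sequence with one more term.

Every step adds yqyqy to the end: s(k+1) = s(k)·yqyqy.
So the next term is nnyqyqyyqyqyyqyqy·yqyqy.

nnyqyqyyqyqyyqyqyyqyqy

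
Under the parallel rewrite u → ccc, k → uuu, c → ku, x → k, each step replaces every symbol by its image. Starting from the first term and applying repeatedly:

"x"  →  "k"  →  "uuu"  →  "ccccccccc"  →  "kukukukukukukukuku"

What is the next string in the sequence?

Rewriting the 18 symbols of kukukukukukukukuku one by one yields uuu ccc uuu ccc uuu ccc uuu ccc uuu ccc uuu ccc uuu ccc uuu ccc uuu ccc; concatenated:

uuucccuuucccuuucccuuucccuuucccuuucccuuucccuuucccuuuccc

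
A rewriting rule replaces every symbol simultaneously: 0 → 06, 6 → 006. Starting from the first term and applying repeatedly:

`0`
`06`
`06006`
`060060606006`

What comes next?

Expanding 060060606006: 0→06, 6→006, 0→06, 0→06, 6→006, 0→06, 6→006, 0→06, 6→006, 0→06, 0→06, 6→006. Concatenated: 06 006 06 06 006 06 006 06 006 06 06 006.

06006060600606006060060606006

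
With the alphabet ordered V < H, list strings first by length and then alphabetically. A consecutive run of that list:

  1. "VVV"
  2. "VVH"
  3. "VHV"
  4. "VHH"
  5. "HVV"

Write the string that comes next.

HVH

Find the rightmost character of HVV below H, bump it to the next letter, and reset everything to its right to V.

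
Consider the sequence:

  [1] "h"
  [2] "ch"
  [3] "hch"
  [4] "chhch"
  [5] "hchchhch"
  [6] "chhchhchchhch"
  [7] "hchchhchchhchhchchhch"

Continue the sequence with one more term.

chhchhchchhchhchchhchchhchhchchhch

Each term (from the third on) is the two preceding terms concatenated in order: term 3 = h·ch = hch.
The next term joins chhchhchchhch and hchchhchchhchhchchhch.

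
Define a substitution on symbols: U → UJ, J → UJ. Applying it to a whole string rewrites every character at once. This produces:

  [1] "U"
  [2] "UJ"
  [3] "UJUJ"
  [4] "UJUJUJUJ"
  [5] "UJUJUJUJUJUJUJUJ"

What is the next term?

φ(UJUJUJUJUJUJUJUJ) expands symbol-by-symbol to UJ UJ UJ UJ UJ UJ UJ UJ UJ UJ UJ UJ UJ UJ UJ UJ; joining the 16 pieces gives the next term.

UJUJUJUJUJUJUJUJUJUJUJUJUJUJUJUJ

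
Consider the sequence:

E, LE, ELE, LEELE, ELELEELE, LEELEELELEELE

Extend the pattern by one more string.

ELELEELELEELEELELEELE

From term 3 onward, concatenate the second-to-last term with the last: E·LE = ELE, LE·ELE = LEELE, …
Continuing: ELELEELE · LEELEELELEELE gives term 7.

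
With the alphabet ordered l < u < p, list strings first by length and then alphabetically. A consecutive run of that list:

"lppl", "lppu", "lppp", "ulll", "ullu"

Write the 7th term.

ulul

Advancing 2 positions from ullu through ullu → ullp reaches term 7.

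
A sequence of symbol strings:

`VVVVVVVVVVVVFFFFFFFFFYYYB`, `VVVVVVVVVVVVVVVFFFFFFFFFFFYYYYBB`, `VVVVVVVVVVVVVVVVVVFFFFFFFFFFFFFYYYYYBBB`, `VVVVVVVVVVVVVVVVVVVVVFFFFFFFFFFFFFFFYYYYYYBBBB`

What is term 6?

Term n consists of 3n+3 V's, followed by 2n+3 F's, followed by n Y's, followed by n-2 B's, where the shown terms are n = 3, 4, 5, 6.
At n = 8 the blocks have lengths 27, 19, 8, 6.

VVVVVVVVVVVVVVVVVVVVVVVVVVVFFFFFFFFFFFFFFFFFFFYYYYYYYYBBBBBB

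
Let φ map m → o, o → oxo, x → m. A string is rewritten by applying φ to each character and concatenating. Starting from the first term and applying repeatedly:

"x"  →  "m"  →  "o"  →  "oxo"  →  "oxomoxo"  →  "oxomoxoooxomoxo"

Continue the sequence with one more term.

oxomoxoooxomoxooxooxomoxoooxomoxo

Replace each of the 15 characters of oxomoxoooxomoxo in place — oxo m oxo o oxo m oxo oxo oxo m oxo o oxo m oxo — and concatenate.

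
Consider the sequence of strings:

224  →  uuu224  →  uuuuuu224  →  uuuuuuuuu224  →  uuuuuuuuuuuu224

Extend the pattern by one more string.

uuuuuuuuuuuuuuu224

The strings grow by a fixed prefix uuu each time.
So the next term is uuu·uuuuuuuuuuuu224.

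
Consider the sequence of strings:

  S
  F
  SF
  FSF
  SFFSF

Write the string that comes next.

FSFSFFSF

Each term (from the third on) is the two preceding terms concatenated in order: term 3 = S·F = SF.
The next term joins FSF and SFFSF.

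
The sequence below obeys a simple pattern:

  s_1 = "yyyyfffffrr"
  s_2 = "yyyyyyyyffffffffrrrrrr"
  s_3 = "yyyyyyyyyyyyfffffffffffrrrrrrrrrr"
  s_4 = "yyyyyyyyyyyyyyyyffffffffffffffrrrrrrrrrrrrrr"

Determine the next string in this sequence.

Term n consists of 4n y's, followed by 3n+2 f's, followed by 4n-2 r's (n = 1, 2, …).
At n = 5 the blocks have lengths 20, 17, 18.

yyyyyyyyyyyyyyyyyyyyfffffffffffffffffrrrrrrrrrrrrrrrrrr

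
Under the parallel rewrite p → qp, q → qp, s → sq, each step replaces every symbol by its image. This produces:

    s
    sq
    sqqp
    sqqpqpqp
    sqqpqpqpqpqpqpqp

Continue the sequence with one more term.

Rewriting the 16 symbols of sqqpqpqpqpqpqpqp one by one yields sq qp qp qp qp qp qp qp qp qp qp qp qp qp qp qp; concatenated:

sqqpqpqpqpqpqpqpqpqpqpqpqpqpqpqp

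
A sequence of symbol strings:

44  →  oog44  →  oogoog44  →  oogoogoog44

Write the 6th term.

Every step adds oog at the front: s(k+1) = oog·s(k).
From oogoogoog44, 2 further steps: oogoogoog44 → oogoogoogoog44 → (answer).

oogoogoogoogoog44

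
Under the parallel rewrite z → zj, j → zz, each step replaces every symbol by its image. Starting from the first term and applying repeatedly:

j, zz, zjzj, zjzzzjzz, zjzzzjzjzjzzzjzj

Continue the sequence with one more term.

Rewriting the 16 symbols of zjzzzjzjzjzzzjzj one by one yields zj zz zj zj zj zz zj zz zj zz zj zj zj zz zj zz; concatenated:

zjzzzjzjzjzzzjzzzjzzzjzjzjzzzjzz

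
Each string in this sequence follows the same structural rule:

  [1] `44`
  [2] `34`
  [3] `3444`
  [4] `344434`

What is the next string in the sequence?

3444343444

This is a Fibonacci-style word recurrence s(k) = s(k−1)·s(k−2): e.g. 34·44 = 3444.
Continuing: 344434 · 3444 gives term 5.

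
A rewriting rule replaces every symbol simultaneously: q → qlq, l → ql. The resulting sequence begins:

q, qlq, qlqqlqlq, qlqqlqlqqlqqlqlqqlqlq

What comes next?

Rewriting the 21 symbols of qlqqlqlqqlqqlqlqqlqlq one by one yields qlq ql qlq qlq ql qlq ql qlq qlq ql qlq qlq ql qlq ql qlq qlq ql qlq ql qlq; concatenated:

qlqqlqlqqlqqlqlqqlqlqqlqqlqlqqlqqlqlqqlqlqqlqqlqlqqlqlq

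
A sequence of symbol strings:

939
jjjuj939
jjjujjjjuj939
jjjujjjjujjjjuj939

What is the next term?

Each term is the previous one with jjjuj prepended.
Applying this once more to jjjujjjjujjjjuj939:

jjjujjjjujjjjujjjjuj939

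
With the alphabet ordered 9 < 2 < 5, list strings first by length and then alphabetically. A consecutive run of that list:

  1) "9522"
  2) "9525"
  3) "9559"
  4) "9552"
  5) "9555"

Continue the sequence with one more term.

2999

Find the rightmost character of 9555 below 5, bump it to the next letter, and reset everything to its right to 9.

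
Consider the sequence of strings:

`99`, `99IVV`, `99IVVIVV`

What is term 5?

99IVVIVVIVVIVV

The strings grow by a fixed suffix IVV each time.
From 99IVVIVV, 2 further steps: 99IVVIVV → 99IVVIVVIVV → (answer).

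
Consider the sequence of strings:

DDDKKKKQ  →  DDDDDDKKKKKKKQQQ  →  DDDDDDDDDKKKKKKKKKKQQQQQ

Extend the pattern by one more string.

DDDDDDDDDDDDKKKKKKKKKKKKKQQQQQQQ

Each string has the form D^{3n} K^{3n+1} Q^{2n-1} (n = 1, 2, …).
At n = 4 the blocks have lengths 12, 13, 7.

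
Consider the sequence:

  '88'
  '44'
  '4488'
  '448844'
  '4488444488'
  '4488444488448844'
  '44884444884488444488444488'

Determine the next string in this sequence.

448844448844884444884444884488444488448844

This is a Fibonacci-style word recurrence s(k) = s(k−1)·s(k−2): e.g. 44·88 = 4488.
Continuing: 44884444884488444488444488 · 4488444488448844 gives term 8.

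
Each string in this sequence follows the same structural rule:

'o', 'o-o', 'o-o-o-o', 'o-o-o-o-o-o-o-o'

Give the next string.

s(k+1) = s(k)·-·s(k) — each term doubles the last with '-' between the halves.
Doubling o-o-o-o-o-o-o-o with '-' between the halves:

o-o-o-o-o-o-o-o-o-o-o-o-o-o-o-o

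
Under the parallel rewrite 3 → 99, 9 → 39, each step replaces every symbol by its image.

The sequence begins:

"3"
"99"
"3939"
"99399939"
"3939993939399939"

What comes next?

Rewriting the 16 symbols of 3939993939399939 one by one yields 99 39 99 39 39 39 99 39 99 39 99 39 39 39 99 39; concatenated:

99399939393999399939993939399939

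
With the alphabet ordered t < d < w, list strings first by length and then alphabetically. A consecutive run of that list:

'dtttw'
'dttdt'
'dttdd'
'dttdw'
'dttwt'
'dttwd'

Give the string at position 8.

dtdtt

Continuing the enumeration 2 steps past dttwd: dttwd → dttww → (answer).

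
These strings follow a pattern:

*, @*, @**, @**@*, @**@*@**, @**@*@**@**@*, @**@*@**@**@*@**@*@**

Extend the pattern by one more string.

@**@*@**@**@*@**@*@**@**@*@**@**@*

From term 3 onward, concatenate the last term with the second-to-last: @*·* = @**, @**·@* = @**@*, …
So term 8 is @**@*@**@**@*@**@*@**·@**@*@**@**@*.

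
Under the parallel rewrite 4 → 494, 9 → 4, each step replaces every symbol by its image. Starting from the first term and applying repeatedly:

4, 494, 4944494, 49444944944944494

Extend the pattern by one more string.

49444944944944494494449449444944944944494

φ(49444944944944494) expands symbol-by-symbol to 494 4 494 494 494 4 494 494 4 494 494 4 494 494 494 4 494; joining the 17 pieces gives the next term.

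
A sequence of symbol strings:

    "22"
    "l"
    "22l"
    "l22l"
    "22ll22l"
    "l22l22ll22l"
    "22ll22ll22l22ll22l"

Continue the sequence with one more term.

This is a Fibonacci-style word recurrence s(k) = s(k−2)·s(k−1): e.g. 22·l = 22l.
The next term joins l22l22ll22l and 22ll22ll22l22ll22l.

l22l22ll22l22ll22ll22l22ll22l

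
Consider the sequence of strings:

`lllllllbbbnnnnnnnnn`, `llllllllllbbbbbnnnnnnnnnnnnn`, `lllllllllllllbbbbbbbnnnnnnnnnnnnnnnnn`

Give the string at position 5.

Reading off run lengths: l runs 7, 10, 13; b runs 3, 5, 7; n runs 9, 13, 17 — each is linear in n, where the shown terms are n = 2, 3, 4.
For term 5, n = 6, so the run lengths are 19, 11, 25.

lllllllllllllllllllbbbbbbbbbbbnnnnnnnnnnnnnnnnnnnnnnnnn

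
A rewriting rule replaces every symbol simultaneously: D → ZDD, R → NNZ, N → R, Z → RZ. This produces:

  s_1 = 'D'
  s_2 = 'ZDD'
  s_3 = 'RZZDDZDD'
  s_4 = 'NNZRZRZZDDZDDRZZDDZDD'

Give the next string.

Applying the rule to each of the 21 symbols of NNZRZRZZDDZDDRZZDDZDD gives the pieces R R RZ NNZ RZ NNZ RZ RZ ZDD ZDD RZ ZDD ZDD NNZ RZ RZ ZDD ZDD RZ ZDD ZDD, which concatenate to the answer.

RRRZNNZRZNNZRZRZZDDZDDRZZDDZDDNNZRZRZZDDZDDRZZDDZDD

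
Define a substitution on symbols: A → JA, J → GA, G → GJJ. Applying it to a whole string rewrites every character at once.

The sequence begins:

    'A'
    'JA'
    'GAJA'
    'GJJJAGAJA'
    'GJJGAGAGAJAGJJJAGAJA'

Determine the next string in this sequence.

Replace each of the 20 characters of GJJGAGAGAJAGJJJAGAJA in place — GJJ GA GA GJJ JA GJJ JA GJJ JA GA JA GJJ GA GA GA JA GJJ JA GA JA — and concatenate.

GJJGAGAGJJJAGJJJAGJJJAGAJAGJJGAGAGAJAGJJJAGAJA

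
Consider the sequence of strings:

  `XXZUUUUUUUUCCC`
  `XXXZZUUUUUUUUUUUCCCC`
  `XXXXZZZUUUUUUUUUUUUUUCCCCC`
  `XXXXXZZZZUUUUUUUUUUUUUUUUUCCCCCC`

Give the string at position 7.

Reading off run lengths: X runs 2, 3, 4, 5; Z runs 1, 2, 3, 4; U runs 8, 11, 14, 17; C runs 3, 4, 5, 6 — each is linear in n, where the shown terms are n = 3, 4, 5, 6.
For term 7, n = 9, so the run lengths are 8, 7, 26, 9.

XXXXXXXXZZZZZZZUUUUUUUUUUUUUUUUUUUUUUUUUUCCCCCCCCC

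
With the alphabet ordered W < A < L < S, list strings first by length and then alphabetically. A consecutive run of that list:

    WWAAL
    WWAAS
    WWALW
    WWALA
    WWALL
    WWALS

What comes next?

WWASW

Treat WWALS as a base-4 numeral over the given alphabet and add one, carrying through any trailing S's.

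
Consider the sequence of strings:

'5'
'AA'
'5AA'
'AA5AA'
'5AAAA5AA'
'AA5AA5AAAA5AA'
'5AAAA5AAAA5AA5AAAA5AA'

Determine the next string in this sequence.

AA5AA5AAAA5AA5AAAA5AAAA5AA5AAAA5AA

This is a Fibonacci-style word recurrence s(k) = s(k−2)·s(k−1): e.g. 5·AA = 5AA.
Continuing: AA5AA5AAAA5AA · 5AAAA5AAAA5AA5AAAA5AA gives term 8.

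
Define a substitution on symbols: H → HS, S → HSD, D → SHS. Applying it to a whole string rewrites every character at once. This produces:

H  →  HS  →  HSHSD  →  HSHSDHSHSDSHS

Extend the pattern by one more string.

HSHSDHSHSDSHSHSHSDHSHSDSHSHSDHSHSD

φ(HSHSDHSHSDSHS) expands symbol-by-symbol to HS HSD HS HSD SHS HS HSD HS HSD SHS HSD HS HSD; joining the 13 pieces gives the next term.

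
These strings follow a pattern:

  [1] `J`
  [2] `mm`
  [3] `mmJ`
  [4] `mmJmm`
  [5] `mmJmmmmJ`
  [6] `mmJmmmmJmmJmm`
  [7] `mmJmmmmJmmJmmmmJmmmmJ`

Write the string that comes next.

mmJmmmmJmmJmmmmJmmmmJmmJmmmmJmmJmm

This is a Fibonacci-style word recurrence s(k) = s(k−1)·s(k−2): e.g. mm·J = mmJ.
Continuing: mmJmmmmJmmJmmmmJmmmmJ · mmJmmmmJmmJmm gives term 8.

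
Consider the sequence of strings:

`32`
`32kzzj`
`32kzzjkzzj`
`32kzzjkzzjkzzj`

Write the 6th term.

Each term is the previous one with kzzj appended.
From 32kzzjkzzjkzzj, 2 further steps: 32kzzjkzzjkzzj → 32kzzjkzzjkzzjkzzj → (answer).

32kzzjkzzjkzzjkzzjkzzj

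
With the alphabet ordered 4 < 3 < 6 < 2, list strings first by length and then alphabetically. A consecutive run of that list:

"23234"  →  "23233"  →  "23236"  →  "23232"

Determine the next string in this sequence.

23264

Treat 23232 as a base-4 numeral over the given alphabet and add one, carrying through any trailing 2's.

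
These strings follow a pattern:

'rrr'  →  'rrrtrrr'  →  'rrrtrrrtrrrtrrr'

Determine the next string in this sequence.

Every step duplicates the string with 't' between the halves.
One more doubling of rrrtrrrtrrrtrrr gives the answer.

rrrtrrrtrrrtrrrtrrrtrrrtrrrtrrr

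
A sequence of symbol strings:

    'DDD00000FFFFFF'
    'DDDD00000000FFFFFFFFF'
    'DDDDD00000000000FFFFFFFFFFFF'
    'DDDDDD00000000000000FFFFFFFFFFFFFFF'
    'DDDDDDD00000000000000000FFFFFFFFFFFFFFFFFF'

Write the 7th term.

DDDDDDDDD00000000000000000000000FFFFFFFFFFFFFFFFFFFFFFFF

The n-th term is n+1 D's then 3n-1 0's then 3n F's, where the shown terms are n = 2, 3, 4, 5, 6.
Setting n = 8 gives 9, 23, 24 characters in each block.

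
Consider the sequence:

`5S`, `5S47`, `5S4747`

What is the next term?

Each term is the previous one with 47 appended.
Applying this once more to 5S4747:

5S474747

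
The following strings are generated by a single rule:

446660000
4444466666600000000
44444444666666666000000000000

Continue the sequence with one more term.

444444444446666666666660000000000000000

Term n consists of 3n-1 4's, followed by 3n 6's, followed by 4n 0's (n = 1, 2, …).
Setting n = 4 gives 11, 12, 16 characters in each block.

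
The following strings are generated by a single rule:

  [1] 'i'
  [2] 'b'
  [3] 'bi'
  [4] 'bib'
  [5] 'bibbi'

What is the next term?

bibbibib

This is a Fibonacci-style word recurrence s(k) = s(k−1)·s(k−2): e.g. b·i = bi.
The next term joins bibbi and bib.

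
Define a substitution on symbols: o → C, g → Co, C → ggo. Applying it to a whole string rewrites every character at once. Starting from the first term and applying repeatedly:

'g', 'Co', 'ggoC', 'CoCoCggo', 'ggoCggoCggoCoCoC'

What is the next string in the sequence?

Applying the rule to each of the 16 symbols of ggoCggoCggoCoCoC gives the pieces Co Co C ggo Co Co C ggo Co Co C ggo C ggo C ggo, which concatenate to the answer.

CoCoCggoCoCoCggoCoCoCggoCggoCggo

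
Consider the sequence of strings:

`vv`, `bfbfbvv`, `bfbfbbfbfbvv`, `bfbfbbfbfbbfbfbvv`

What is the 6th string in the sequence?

bfbfbbfbfbbfbfbbfbfbbfbfbvv

The strings grow by a fixed prefix bfbfb each time.
From bfbfbbfbfbbfbfbvv, 2 further steps: bfbfbbfbfbbfbfbvv → bfbfbbfbfbbfbfbbfbfbvv → (answer).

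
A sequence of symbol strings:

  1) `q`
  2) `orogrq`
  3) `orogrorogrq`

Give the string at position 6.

Every step adds orogr at the front: s(k+1) = orogr·s(k).
From orogrorogrq, 3 further steps: orogrorogrq → orogrorogrorogrq → orogrorogrorogrorogrq → (answer).

orogrorogrorogrorogrorogrq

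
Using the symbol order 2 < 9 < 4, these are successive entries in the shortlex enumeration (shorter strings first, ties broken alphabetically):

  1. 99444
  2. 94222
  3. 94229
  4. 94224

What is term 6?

Continuing the enumeration 2 steps past 94224: 94224 → 94292 → (answer).

94299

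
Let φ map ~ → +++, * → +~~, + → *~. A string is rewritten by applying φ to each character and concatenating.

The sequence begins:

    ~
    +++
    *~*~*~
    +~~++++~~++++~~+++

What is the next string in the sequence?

Rewriting the 18 symbols of +~~++++~~++++~~+++ one by one yields *~ +++ +++ *~ *~ *~ *~ +++ +++ *~ *~ *~ *~ +++ +++ *~ *~ *~; concatenated:

*~++++++*~*~*~*~++++++*~*~*~*~++++++*~*~*~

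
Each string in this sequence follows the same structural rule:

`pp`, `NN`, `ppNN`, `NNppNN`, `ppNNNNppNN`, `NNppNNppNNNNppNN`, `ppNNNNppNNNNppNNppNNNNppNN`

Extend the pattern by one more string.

This is a Fibonacci-style word recurrence s(k) = s(k−2)·s(k−1): e.g. pp·NN = ppNN.
The next term joins NNppNNppNNNNppNN and ppNNNNppNNNNppNNppNNNNppNN.

NNppNNppNNNNppNNppNNNNppNNNNppNNppNNNNppNN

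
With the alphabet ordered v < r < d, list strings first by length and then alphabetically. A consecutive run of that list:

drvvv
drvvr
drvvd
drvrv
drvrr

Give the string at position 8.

Continuing the enumeration 3 steps past drvrr: drvrr → drvrd → drvdv → (answer).

drvdr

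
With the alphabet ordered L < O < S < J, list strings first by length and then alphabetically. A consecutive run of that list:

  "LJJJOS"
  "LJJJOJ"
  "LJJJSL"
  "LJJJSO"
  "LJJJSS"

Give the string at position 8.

LJJJJO

Stepping forward 3 times from LJJJSS: LJJJSS → LJJJSJ → LJJJJL, then the target.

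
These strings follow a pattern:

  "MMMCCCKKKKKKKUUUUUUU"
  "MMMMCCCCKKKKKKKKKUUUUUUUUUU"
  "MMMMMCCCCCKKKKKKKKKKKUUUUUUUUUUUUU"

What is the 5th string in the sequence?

Each string has the form M^{n+1} C^{n+1} K^{2n+3} U^{3n+1}, where the shown terms are n = 2, 3, 4.
At n = 6 the blocks have lengths 7, 7, 15, 19.

MMMMMMMCCCCCCCKKKKKKKKKKKKKKKUUUUUUUUUUUUUUUUUUU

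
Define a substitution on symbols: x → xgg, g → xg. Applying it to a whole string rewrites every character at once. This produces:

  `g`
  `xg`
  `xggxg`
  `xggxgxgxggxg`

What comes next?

Apply φ to xggxgxgxggxg symbol by symbol: x→xgg, g→xg, g→xg, x→xgg, g→xg, x→xgg, g→xg, x→xgg, g→xg, g→xg, x→xgg, g→xg; joined: xgg xg xg xgg xg xgg xg xgg xg xg xgg xg.

xggxgxgxggxgxggxgxggxgxgxggxg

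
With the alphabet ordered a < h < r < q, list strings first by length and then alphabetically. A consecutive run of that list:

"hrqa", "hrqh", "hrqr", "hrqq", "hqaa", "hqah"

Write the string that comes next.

Treat hqah as a base-4 numeral over the given alphabet and add one, carrying through any trailing q's.

hqar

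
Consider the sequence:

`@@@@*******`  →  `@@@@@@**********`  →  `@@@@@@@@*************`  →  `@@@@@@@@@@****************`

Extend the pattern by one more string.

Each string has the form @^{2n} *^{3n+1}, where the shown terms are n = 2, 3, 4, 5.
For the next term, n = 6, so the run lengths are 12, 19.

@@@@@@@@@@@@*******************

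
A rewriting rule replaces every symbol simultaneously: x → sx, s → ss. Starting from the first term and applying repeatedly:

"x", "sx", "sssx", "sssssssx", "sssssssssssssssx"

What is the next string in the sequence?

Replace each of the 16 characters of sssssssssssssssx in place — ss ss ss ss ss ss ss ss ss ss ss ss ss ss ss sx — and concatenate.

sssssssssssssssssssssssssssssssx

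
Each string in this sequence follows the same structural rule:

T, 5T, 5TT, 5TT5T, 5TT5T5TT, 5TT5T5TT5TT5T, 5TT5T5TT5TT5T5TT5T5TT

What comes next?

5TT5T5TT5TT5T5TT5T5TT5TT5T5TT5TT5T

From term 3 onward, concatenate the last term with the second-to-last: 5T·T = 5TT, 5TT·5T = 5TT5T, …
Continuing: 5TT5T5TT5TT5T5TT5T5TT · 5TT5T5TT5TT5T gives term 8.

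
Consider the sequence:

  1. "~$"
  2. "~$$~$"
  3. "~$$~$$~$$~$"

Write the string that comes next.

s(k+1) = s(k)·$·s(k) — each term doubles the last with '$' between the halves.
Doubling ~$$~$$~$$~$ with '$' between the halves:

~$$~$$~$$~$$~$$~$$~$$~$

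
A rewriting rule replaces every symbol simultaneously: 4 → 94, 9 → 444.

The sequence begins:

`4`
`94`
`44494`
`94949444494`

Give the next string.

Expanding 94949444494: 9→444, 4→94, 9→444, 4→94, 9→444, 4→94, 4→94, 4→94, 4→94, 9→444, 4→94. Concatenated: 444 94 444 94 444 94 94 94 94 444 94.

44494444944449494949444494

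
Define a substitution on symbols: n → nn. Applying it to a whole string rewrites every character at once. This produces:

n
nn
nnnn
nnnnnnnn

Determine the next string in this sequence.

Rewriting each symbol of nnnnnnnn: n→nn, n→nn, n→nn, n→nn, n→nn, n→nn, n→nn, n→nn, which concatenates to nn nn nn nn nn nn nn nn.

nnnnnnnnnnnnnnnn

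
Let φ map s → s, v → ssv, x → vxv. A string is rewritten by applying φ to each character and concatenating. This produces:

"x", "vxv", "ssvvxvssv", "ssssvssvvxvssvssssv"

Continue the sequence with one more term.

Rewriting the 19 symbols of ssssvssvvxvssvssssv one by one yields s s s s ssv s s ssv ssv vxv ssv s s ssv s s s s ssv; concatenated:

ssssssvssssvssvvxvssvssssvssssssv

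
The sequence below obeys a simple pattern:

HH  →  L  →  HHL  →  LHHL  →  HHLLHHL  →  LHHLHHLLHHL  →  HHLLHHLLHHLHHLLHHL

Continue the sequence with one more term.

This is a Fibonacci-style word recurrence s(k) = s(k−2)·s(k−1): e.g. HH·L = HHL.
The next term joins LHHLHHLLHHL and HHLLHHLLHHLHHLLHHL.

LHHLHHLLHHLHHLLHHLLHHLHHLLHHL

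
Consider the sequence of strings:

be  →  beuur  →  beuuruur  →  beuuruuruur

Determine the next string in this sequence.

beuuruuruuruur

The strings grow by a fixed suffix uur each time.
So the next term is beuuruuruur·uur.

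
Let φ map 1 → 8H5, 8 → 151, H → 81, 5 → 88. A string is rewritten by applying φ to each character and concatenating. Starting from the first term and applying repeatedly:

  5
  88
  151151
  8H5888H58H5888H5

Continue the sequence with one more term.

Rewriting the 16 symbols of 8H5888H58H5888H5 one by one yields 151 81 88 151 151 151 81 88 151 81 88 151 151 151 81 88; concatenated:

1518188151151151818815181881511511518188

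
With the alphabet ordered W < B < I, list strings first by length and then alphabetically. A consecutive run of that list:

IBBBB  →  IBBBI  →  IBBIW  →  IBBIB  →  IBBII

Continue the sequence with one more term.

IBIWW

Treat IBBII as a base-3 numeral over the given alphabet and add one, carrying through any trailing I's.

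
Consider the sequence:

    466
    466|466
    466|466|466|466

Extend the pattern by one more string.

Each string is two copies of the previous one joined by '|'.
Doubling 466|466|466|466 with '|' between the halves:

466|466|466|466|466|466|466|466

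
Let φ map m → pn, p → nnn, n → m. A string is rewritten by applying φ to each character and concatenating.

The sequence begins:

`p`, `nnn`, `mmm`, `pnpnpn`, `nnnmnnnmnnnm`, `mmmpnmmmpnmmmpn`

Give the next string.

φ(mmmpnmmmpnmmmpn) expands symbol-by-symbol to pn pn pn nnn m pn pn pn nnn m pn pn pn nnn m; joining the 15 pieces gives the next term.

pnpnpnnnnmpnpnpnnnnmpnpnpnnnnm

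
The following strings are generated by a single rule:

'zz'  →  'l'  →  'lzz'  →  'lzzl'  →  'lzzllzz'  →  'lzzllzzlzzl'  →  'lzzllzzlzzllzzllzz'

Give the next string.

lzzllzzlzzllzzllzzlzzllzzlzzl

Each term (from the third on) is the previous term followed by the one before it: term 3 = l·zz = lzz.
The next term joins lzzllzzlzzllzzllzz and lzzllzzlzzl.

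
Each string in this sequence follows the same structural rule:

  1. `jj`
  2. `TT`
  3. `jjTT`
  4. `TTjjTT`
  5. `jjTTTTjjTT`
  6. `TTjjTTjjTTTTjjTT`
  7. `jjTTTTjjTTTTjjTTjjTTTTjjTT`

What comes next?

Each term (from the third on) is the two preceding terms concatenated in order: term 3 = jj·TT = jjTT.
The next term joins TTjjTTjjTTTTjjTT and jjTTTTjjTTTTjjTTjjTTTTjjTT.

TTjjTTjjTTTTjjTTjjTTTTjjTTTTjjTTjjTTTTjjTT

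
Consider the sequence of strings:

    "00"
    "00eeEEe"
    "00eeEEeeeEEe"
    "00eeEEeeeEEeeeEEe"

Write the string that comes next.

00eeEEeeeEEeeeEEeeeEEe

Each term is the previous one with eeEEe appended.
One more step from 00eeEEeeeEEeeeEEe gives the answer.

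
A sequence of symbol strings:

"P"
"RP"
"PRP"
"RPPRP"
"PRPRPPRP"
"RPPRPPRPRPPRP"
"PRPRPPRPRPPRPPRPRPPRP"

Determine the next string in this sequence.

RPPRPPRPRPPRPPRPRPPRPRPPRPPRPRPPRP

This is a Fibonacci-style word recurrence s(k) = s(k−2)·s(k−1): e.g. P·RP = PRP.
So term 8 is RPPRPPRPRPPRP·PRPRPPRPRPPRPPRPRPPRP.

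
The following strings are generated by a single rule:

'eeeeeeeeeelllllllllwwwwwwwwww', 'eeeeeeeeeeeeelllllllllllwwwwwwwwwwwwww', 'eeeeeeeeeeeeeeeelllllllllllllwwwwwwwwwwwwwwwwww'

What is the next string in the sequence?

Each string has the form e^{3n+1} l^{2n+3} w^{4n-2}, where the shown terms are n = 3, 4, 5.
Setting n = 6 gives 19, 15, 22 characters in each block.

eeeeeeeeeeeeeeeeeeelllllllllllllllwwwwwwwwwwwwwwwwwwwwww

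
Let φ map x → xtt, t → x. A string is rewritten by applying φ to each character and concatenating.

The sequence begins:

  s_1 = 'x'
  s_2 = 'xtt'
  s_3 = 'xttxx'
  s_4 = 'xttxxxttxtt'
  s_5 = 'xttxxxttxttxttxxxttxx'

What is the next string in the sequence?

xttxxxttxttxttxxxttxxxttxxxttxttxttxxxttxtt

φ(xttxxxttxttxttxxxttxx) expands symbol-by-symbol to xtt x x xtt xtt xtt x x xtt x x xtt x x xtt xtt xtt x x xtt xtt; joining the 21 pieces gives the next term.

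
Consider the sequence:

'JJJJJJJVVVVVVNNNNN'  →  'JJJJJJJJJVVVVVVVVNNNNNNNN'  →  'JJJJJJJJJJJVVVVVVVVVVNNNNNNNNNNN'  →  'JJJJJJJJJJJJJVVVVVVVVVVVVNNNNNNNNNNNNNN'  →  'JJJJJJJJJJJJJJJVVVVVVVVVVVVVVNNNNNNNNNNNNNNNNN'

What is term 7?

The n-th term is 2n+3 J's then 2n+2 V's then 3n-1 N's, where the shown terms are n = 2, 3, 4, 5, 6.
Setting n = 8 gives 19, 18, 23 characters in each block.

JJJJJJJJJJJJJJJJJJJVVVVVVVVVVVVVVVVVVNNNNNNNNNNNNNNNNNNNNNNN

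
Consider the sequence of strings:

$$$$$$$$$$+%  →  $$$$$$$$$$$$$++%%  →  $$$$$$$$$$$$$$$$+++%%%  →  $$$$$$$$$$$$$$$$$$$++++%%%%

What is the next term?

Term n consists of 3n+1 $'s, followed by n-2 +'s, followed by n-2 %'s, where the shown terms are n = 3, 4, 5, 6.
Setting n = 7 gives 22, 5, 5 characters in each block.

$$$$$$$$$$$$$$$$$$$$$$+++++%%%%%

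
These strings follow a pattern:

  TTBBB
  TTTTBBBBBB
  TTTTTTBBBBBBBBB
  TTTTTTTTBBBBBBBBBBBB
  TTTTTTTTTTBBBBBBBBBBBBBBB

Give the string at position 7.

Each string has the form T^{2n} B^{3n} (n = 1, 2, …).
For term 7, n = 7, so the run lengths are 14, 21.

TTTTTTTTTTTTTTBBBBBBBBBBBBBBBBBBBBB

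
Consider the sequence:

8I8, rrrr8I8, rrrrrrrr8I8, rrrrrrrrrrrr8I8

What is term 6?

rrrrrrrrrrrrrrrrrrrr8I8

Every step adds rrrr at the front: s(k+1) = rrrr·s(k).
From rrrrrrrrrrrr8I8, 2 further steps: rrrrrrrrrrrr8I8 → rrrrrrrrrrrrrrrr8I8 → (answer).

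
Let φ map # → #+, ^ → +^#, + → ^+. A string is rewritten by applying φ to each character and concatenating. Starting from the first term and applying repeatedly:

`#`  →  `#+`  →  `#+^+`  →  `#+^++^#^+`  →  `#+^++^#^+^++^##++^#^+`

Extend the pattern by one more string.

Rewriting the 21 symbols of #+^++^#^+^++^##++^#^+ one by one yields #+ ^+ +^# ^+ ^+ +^# #+ +^# ^+ +^# ^+ ^+ +^# #+ #+ ^+ ^+ +^# #+ +^# ^+; concatenated:

#+^++^#^+^++^##++^#^++^#^+^++^##+#+^+^++^##++^#^+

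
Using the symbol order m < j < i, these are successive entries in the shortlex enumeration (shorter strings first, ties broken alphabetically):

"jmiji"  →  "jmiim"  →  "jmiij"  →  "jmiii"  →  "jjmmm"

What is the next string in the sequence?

jjmmj

Find the rightmost character of jjmmm below i, bump it to the next letter, and reset everything to its right to m.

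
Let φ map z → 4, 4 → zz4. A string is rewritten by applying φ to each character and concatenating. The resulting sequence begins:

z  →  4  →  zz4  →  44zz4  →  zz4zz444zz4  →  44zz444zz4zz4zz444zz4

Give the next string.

φ(44zz444zz4zz4zz444zz4) expands symbol-by-symbol to zz4 zz4 4 4 zz4 zz4 zz4 4 4 zz4 4 4 zz4 4 4 zz4 zz4 zz4 4 4 zz4; joining the 21 pieces gives the next term.

zz4zz444zz4zz4zz444zz444zz444zz4zz4zz444zz4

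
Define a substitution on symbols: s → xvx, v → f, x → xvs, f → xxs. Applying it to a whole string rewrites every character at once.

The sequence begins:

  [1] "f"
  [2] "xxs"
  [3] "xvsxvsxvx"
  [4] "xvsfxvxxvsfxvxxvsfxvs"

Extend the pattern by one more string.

Applying the rule to each of the 21 symbols of xvsfxvxxvsfxvxxvsfxvs gives the pieces xvs f xvx xxs xvs f xvs xvs f xvx xxs xvs f xvs xvs f xvx xxs xvs f xvx, which concatenate to the answer.

xvsfxvxxxsxvsfxvsxvsfxvxxxsxvsfxvsxvsfxvxxxsxvsfxvx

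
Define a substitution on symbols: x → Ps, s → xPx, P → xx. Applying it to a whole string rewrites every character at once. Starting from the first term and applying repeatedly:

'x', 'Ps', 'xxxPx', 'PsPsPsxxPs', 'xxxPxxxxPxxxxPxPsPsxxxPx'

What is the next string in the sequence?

PsPsPsxxPsPsPsPsxxPsPsPsPsxxPsxxxPxxxxPxPsPsPsxxPs

φ(xxxPxxxxPxxxxPxPsPsxxxPx) expands symbol-by-symbol to Ps Ps Ps xx Ps Ps Ps Ps xx Ps Ps Ps Ps xx Ps xx xPx xx xPx Ps Ps Ps xx Ps; joining the 24 pieces gives the next term.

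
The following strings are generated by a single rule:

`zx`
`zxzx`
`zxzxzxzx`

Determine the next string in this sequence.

zxzxzxzxzxzxzxzx

Every step duplicates the string.
So the next term is two copies of zxzxzxzx.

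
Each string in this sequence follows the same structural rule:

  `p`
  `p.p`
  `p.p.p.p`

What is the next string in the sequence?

p.p.p.p.p.p.p.p

Every step duplicates the string with '.' between the halves.
So the next term is two copies of p.p.p.p with '.' between the halves.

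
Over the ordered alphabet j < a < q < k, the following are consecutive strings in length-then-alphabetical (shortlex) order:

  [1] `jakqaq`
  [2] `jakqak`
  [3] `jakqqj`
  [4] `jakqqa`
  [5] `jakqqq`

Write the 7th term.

Stepping forward 2 times from jakqqq: jakqqq → jakqqk, then the target.

jakqkj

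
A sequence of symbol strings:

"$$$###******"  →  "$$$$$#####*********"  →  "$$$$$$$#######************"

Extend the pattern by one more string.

Reading off run lengths: $ runs 3, 5, 7; # runs 3, 5, 7; * runs 6, 9, 12 — each is linear in n, where the shown terms are n = 2, 3, 4.
For the next term, n = 5, so the run lengths are 9, 9, 15.

$$$$$$$$$#########***************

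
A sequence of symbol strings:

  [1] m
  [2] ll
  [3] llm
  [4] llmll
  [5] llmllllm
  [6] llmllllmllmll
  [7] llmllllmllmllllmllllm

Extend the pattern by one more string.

llmllllmllmllllmllllmllmllllmllmll

Each term (from the third on) is the previous term followed by the one before it: term 3 = ll·m = llm.
Continuing: llmllllmllmllllmllllm · llmllllmllmll gives term 8.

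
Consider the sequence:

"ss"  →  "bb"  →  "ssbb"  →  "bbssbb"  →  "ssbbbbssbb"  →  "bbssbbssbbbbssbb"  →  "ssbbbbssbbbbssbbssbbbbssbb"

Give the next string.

bbssbbssbbbbssbbssbbbbssbbbbssbbssbbbbssbb

This is a Fibonacci-style word recurrence s(k) = s(k−2)·s(k−1): e.g. ss·bb = ssbb.
So term 8 is bbssbbssbbbbssbb·ssbbbbssbbbbssbbssbbbbssbb.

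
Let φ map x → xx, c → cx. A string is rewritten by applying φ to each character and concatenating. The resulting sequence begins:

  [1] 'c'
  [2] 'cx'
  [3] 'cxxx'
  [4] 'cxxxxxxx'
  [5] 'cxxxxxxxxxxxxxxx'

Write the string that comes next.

cxxxxxxxxxxxxxxxxxxxxxxxxxxxxxxx

Applying the rule to each of the 16 symbols of cxxxxxxxxxxxxxxx gives the pieces cx xx xx xx xx xx xx xx xx xx xx xx xx xx xx xx, which concatenate to the answer.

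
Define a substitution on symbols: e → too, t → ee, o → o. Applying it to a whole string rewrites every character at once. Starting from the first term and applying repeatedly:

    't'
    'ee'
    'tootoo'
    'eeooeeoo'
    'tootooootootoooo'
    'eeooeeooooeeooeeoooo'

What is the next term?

Replace each of the 20 characters of eeooeeooooeeooeeoooo in place — too too o o too too o o o o too too o o too too o o o o — and concatenate.

tootooootootooooootootooootootoooooo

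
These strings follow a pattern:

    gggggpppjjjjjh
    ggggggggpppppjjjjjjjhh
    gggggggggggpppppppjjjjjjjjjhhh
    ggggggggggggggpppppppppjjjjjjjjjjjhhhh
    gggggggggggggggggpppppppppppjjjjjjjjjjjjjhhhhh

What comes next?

Term n consists of 3n+2 g's, followed by 2n+1 p's, followed by 2n+3 j's, followed by n h's (n = 1, 2, …).
For the next term, n = 6, so the run lengths are 20, 13, 15, 6.

ggggggggggggggggggggpppppppppppppjjjjjjjjjjjjjjjhhhhhh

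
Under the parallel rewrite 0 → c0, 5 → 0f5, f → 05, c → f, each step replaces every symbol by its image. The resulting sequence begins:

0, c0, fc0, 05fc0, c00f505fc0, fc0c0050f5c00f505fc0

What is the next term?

05fc0fc0c00f5c0050f5fc0c0050f5c00f505fc0

φ(fc0c0050f5c00f505fc0) expands symbol-by-symbol to 05 f c0 f c0 c0 0f5 c0 05 0f5 f c0 c0 05 0f5 c0 0f5 05 f c0; joining the 20 pieces gives the next term.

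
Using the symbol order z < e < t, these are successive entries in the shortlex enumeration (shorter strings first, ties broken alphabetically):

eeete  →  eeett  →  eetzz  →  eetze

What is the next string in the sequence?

Find the rightmost character of eetze below t, bump it to the next letter, and reset everything to its right to z.

eetzt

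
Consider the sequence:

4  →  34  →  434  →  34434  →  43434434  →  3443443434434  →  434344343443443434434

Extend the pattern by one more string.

From term 3 onward, concatenate the second-to-last term with the last: 4·34 = 434, 34·434 = 34434, …
The next term joins 3443443434434 and 434344343443443434434.

3443443434434434344343443443434434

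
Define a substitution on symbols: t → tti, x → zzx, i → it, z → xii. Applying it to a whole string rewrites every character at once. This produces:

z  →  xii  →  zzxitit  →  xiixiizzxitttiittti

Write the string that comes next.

Rewriting the 19 symbols of xiixiizzxitttiittti one by one yields zzx it it zzx it it xii xii zzx it tti tti tti it it tti tti tti it; concatenated:

zzxititzzxititxiixiizzxitttittittiititttittittiit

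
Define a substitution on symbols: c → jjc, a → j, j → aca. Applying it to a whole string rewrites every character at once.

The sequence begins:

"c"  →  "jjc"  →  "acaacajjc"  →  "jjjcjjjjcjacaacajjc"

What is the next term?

Rewriting the 19 symbols of jjjcjjjjcjacaacajjc one by one yields aca aca aca jjc aca aca aca aca jjc aca j jjc j j jjc j aca aca jjc; concatenated:

acaacaacajjcacaacaacaacajjcacajjjcjjjjcjacaacajjc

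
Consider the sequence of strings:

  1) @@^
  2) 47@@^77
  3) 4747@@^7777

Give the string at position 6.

4747474747@@^7777777777

s(k+1) = 47·s(k)·77, so each term gains 47 as a prefix and 77 as a suffix.
From 4747@@^7777, 3 further steps: 4747@@^7777 → 474747@@^777777 → 47474747@@^77777777 → (answer).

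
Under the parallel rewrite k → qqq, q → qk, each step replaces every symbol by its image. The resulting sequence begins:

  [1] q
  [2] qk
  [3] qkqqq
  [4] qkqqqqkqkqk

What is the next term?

qkqqqqkqkqkqkqqqqkqqqqkqqq

Expanding qkqqqqkqkqk: q→qk, k→qqq, q→qk, q→qk, q→qk, q→qk, k→qqq, q→qk, k→qqq, q→qk, k→qqq. Concatenated: qk qqq qk qk qk qk qqq qk qqq qk qqq.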